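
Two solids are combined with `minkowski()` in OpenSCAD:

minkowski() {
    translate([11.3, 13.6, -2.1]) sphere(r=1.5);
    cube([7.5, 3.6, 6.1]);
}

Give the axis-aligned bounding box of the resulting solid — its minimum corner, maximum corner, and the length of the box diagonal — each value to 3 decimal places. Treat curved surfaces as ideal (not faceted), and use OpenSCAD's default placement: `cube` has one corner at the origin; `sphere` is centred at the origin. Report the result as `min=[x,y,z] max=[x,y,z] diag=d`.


A = translate([11.3, 13.6, -2.1]) sphere(r=1.5) → bbox [9.8,12.1,-3.6] .. [12.8,15.1,-0.6]
B = cube([7.5, 3.6, 6.1]) → bbox [0,0,0] .. [7.5,3.6,6.1]
lo = A.lo+B.lo = [9.8+0, 12.1+0, -3.6+0] = [9.800,12.100,-3.600]
hi = A.hi+B.hi = [12.8+7.5, 15.1+3.6, -0.6+6.1] = [20.300,18.700,5.500]
diag = √(10.5²+6.6²+9.1²) = √236.62 = 15.382

min=[9.800,12.100,-3.600] max=[20.300,18.700,5.500] diag=15.382


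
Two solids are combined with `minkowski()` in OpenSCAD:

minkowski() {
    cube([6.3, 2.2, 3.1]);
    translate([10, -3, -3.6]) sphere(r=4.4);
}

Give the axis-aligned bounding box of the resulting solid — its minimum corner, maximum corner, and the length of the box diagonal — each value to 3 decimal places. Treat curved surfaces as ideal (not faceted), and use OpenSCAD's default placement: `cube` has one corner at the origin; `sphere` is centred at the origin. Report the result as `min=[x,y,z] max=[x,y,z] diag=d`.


A = translate([10, -3, -3.6]) sphere(r=4.4) → bbox [5.6,-7.4,-8] .. [14.4,1.4,0.8]
B = cube([6.3, 2.2, 3.1]) → bbox [0,0,0] .. [6.3,2.2,3.1]
lo = A.lo+B.lo = [5.6+0, -7.4+0, -8+0] = [5.600,-7.400,-8.000]
hi = A.hi+B.hi = [14.4+6.3, 1.4+2.2, 0.8+3.1] = [20.700,3.600,3.900]
diag = √(15.1²+11²+11.9²) = √490.62 = 22.150

min=[5.600,-7.400,-8.000] max=[20.700,3.600,3.900] diag=22.150


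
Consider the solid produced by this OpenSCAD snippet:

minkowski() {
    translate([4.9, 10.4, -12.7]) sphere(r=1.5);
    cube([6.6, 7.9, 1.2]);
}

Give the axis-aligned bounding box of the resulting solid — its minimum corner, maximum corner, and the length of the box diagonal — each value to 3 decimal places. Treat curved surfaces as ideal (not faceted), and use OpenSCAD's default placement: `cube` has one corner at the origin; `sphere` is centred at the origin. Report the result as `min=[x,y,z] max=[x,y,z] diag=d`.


min=[3.400,8.900,-14.200] max=[13.000,19.800,-10.000] diag=15.120

A = translate([4.9, 10.4, -12.7]) sphere(r=1.5) → bbox [3.4,8.9,-14.2] .. [6.4,11.9,-11.2]
B = cube([6.6, 7.9, 1.2]) → bbox [0,0,0] .. [6.6,7.9,1.2]
lo = A.lo+B.lo = [3.4+0, 8.9+0, -14.2+0] = [3.400,8.900,-14.200]
hi = A.hi+B.hi = [6.4+6.6, 11.9+7.9, -11.2+1.2] = [13.000,19.800,-10.000]
diag = √(9.6²+10.9²+4.2²) = √228.61 = 15.120


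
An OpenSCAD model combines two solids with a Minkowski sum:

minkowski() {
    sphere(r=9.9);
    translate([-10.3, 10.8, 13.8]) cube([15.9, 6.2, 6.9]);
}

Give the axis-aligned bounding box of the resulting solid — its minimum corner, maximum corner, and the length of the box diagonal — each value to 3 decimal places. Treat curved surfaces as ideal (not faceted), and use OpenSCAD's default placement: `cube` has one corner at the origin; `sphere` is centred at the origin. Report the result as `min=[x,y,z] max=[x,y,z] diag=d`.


A = translate([-10.3, 10.8, 13.8]) cube([15.9, 6.2, 6.9]) → bbox [-10.3,10.8,13.8] .. [5.6,17,20.7]
B = sphere(r=9.9) → bbox [-9.9,-9.9,-9.9] .. [9.9,9.9,9.9]
lo = A.lo+B.lo = [-10.3-9.9, 10.8-9.9, 13.8-9.9] = [-20.200,0.900,3.900]
hi = A.hi+B.hi = [5.6+9.9, 17+9.9, 20.7+9.9] = [15.500,26.900,30.600]
diag = √(35.7²+26²+26.7²) = √2663.38 = 51.608

min=[-20.200,0.900,3.900] max=[15.500,26.900,30.600] diag=51.608


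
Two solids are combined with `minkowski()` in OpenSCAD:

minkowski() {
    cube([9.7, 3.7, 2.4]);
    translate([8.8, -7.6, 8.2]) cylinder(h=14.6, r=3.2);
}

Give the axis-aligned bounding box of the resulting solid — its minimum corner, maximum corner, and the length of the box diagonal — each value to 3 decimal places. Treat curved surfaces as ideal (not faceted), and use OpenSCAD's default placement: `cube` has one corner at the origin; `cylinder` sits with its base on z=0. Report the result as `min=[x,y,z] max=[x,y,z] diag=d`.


A = translate([8.8, -7.6, 8.2]) cylinder(h=14.6, r=3.2) → bbox [5.6,-10.8,8.2] .. [12,-4.4,22.8]
B = cube([9.7, 3.7, 2.4]) → bbox [0,0,0] .. [9.7,3.7,2.4]
lo = A.lo+B.lo = [5.6+0, -10.8+0, 8.2+0] = [5.600,-10.800,8.200]
hi = A.hi+B.hi = [12+9.7, -4.4+3.7, 22.8+2.4] = [21.700,-0.700,25.200]
diag = √(16.1²+10.1²+17²) = √650.22 = 25.499

min=[5.600,-10.800,8.200] max=[21.700,-0.700,25.200] diag=25.499


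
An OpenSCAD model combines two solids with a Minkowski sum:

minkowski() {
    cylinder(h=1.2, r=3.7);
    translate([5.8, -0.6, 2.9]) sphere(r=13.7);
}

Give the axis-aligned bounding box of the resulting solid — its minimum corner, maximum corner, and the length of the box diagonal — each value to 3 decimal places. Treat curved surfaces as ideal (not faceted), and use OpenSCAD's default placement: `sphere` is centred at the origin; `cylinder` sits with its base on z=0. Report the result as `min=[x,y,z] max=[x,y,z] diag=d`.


min=[-11.600,-18.000,-10.800] max=[23.200,16.800,17.800] diag=56.921

A = translate([5.8, -0.6, 2.9]) sphere(r=13.7) → bbox [-7.9,-14.3,-10.8] .. [19.5,13.1,16.6]
B = cylinder(h=1.2, r=3.7) → bbox [-3.7,-3.7,0] .. [3.7,3.7,1.2]
lo = A.lo+B.lo = [-7.9-3.7, -14.3-3.7, -10.8+0] = [-11.600,-18.000,-10.800]
hi = A.hi+B.hi = [19.5+3.7, 13.1+3.7, 16.6+1.2] = [23.200,16.800,17.800]
diag = √(34.8²+34.8²+28.6²) = √3240.04 = 56.921


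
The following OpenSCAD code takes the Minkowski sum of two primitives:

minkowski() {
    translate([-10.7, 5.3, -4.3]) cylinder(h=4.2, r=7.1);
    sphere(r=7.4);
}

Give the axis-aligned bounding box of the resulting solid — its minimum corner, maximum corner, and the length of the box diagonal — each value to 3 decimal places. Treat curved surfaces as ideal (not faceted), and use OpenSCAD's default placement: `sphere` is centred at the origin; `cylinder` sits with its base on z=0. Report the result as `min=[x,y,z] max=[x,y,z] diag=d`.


min=[-25.200,-9.200,-11.700] max=[3.800,19.800,7.300] diag=45.200

A = translate([-10.7, 5.3, -4.3]) cylinder(h=4.2, r=7.1) → bbox [-17.8,-1.8,-4.3] .. [-3.6,12.4,-0.1]
B = sphere(r=7.4) → bbox [-7.4,-7.4,-7.4] .. [7.4,7.4,7.4]
lo = A.lo+B.lo = [-17.8-7.4, -1.8-7.4, -4.3-7.4] = [-25.200,-9.200,-11.700]
hi = A.hi+B.hi = [-3.6+7.4, 12.4+7.4, -0.1+7.4] = [3.800,19.800,7.300]
diag = √(29²+29²+19²) = √2043 = 45.200


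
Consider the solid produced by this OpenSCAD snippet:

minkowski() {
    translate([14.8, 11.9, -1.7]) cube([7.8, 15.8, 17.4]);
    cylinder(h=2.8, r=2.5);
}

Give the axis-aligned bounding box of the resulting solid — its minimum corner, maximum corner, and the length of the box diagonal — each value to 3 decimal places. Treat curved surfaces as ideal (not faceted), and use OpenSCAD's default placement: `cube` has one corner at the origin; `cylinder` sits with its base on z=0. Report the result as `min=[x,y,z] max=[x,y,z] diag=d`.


A = translate([14.8, 11.9, -1.7]) cube([7.8, 15.8, 17.4]) → bbox [14.8,11.9,-1.7] .. [22.6,27.7,15.7]
B = cylinder(h=2.8, r=2.5) → bbox [-2.5,-2.5,0] .. [2.5,2.5,2.8]
lo = A.lo+B.lo = [14.8-2.5, 11.9-2.5, -1.7+0] = [12.300,9.400,-1.700]
hi = A.hi+B.hi = [22.6+2.5, 27.7+2.5, 15.7+2.8] = [25.100,30.200,18.500]
diag = √(12.8²+20.8²+20.2²) = √1004.52 = 31.694

min=[12.300,9.400,-1.700] max=[25.100,30.200,18.500] diag=31.694


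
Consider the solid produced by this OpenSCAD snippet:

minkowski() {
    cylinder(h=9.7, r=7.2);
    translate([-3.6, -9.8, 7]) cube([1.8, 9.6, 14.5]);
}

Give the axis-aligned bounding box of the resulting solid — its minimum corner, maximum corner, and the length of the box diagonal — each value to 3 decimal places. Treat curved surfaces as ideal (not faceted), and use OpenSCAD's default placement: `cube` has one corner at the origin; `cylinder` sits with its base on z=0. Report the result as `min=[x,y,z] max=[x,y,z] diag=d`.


A = translate([-3.6, -9.8, 7]) cube([1.8, 9.6, 14.5]) → bbox [-3.6,-9.8,7] .. [-1.8,-0.2,21.5]
B = cylinder(h=9.7, r=7.2) → bbox [-7.2,-7.2,0] .. [7.2,7.2,9.7]
lo = A.lo+B.lo = [-3.6-7.2, -9.8-7.2, 7+0] = [-10.800,-17.000,7.000]
hi = A.hi+B.hi = [-1.8+7.2, -0.2+7.2, 21.5+9.7] = [5.400,7.000,31.200]
diag = √(16.2²+24²+24.2²) = √1424.08 = 37.737

min=[-10.800,-17.000,7.000] max=[5.400,7.000,31.200] diag=37.737


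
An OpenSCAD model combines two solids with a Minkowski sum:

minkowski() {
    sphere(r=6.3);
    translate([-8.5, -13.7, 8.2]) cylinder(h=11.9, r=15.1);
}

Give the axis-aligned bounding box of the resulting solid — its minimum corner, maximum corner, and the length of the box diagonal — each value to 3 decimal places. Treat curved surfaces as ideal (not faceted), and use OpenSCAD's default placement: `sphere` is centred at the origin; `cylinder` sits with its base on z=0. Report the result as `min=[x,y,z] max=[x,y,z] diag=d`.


A = translate([-8.5, -13.7, 8.2]) cylinder(h=11.9, r=15.1) → bbox [-23.6,-28.8,8.2] .. [6.6,1.4,20.1]
B = sphere(r=6.3) → bbox [-6.3,-6.3,-6.3] .. [6.3,6.3,6.3]
lo = A.lo+B.lo = [-23.6-6.3, -28.8-6.3, 8.2-6.3] = [-29.900,-35.100,1.900]
hi = A.hi+B.hi = [6.6+6.3, 1.4+6.3, 20.1+6.3] = [12.900,7.700,26.400]
diag = √(42.8²+42.8²+24.5²) = √4263.93 = 65.299

min=[-29.900,-35.100,1.900] max=[12.900,7.700,26.400] diag=65.299


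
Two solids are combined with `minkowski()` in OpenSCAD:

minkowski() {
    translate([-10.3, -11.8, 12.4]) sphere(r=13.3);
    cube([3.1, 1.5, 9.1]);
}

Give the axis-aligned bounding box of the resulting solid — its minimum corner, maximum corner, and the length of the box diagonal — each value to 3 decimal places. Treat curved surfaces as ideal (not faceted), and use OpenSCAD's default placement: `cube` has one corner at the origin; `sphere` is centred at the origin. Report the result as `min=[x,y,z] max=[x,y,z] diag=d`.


min=[-23.600,-25.100,-0.900] max=[6.100,3.000,34.800] diag=54.279

A = translate([-10.3, -11.8, 12.4]) sphere(r=13.3) → bbox [-23.6,-25.1,-0.9] .. [3,1.5,25.7]
B = cube([3.1, 1.5, 9.1]) → bbox [0,0,0] .. [3.1,1.5,9.1]
lo = A.lo+B.lo = [-23.6+0, -25.1+0, -0.9+0] = [-23.600,-25.100,-0.900]
hi = A.hi+B.hi = [3+3.1, 1.5+1.5, 25.7+9.1] = [6.100,3.000,34.800]
diag = √(29.7²+28.1²+35.7²) = √2946.19 = 54.279


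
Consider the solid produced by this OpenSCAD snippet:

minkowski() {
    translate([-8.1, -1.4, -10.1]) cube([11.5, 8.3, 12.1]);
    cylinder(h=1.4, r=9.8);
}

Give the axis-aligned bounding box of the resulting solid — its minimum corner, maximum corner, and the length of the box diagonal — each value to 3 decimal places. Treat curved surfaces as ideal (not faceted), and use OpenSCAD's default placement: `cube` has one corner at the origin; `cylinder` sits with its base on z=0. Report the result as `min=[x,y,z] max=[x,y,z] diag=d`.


A = translate([-8.1, -1.4, -10.1]) cube([11.5, 8.3, 12.1]) → bbox [-8.1,-1.4,-10.1] .. [3.4,6.9,2]
B = cylinder(h=1.4, r=9.8) → bbox [-9.8,-9.8,0] .. [9.8,9.8,1.4]
lo = A.lo+B.lo = [-8.1-9.8, -1.4-9.8, -10.1+0] = [-17.900,-11.200,-10.100]
hi = A.hi+B.hi = [3.4+9.8, 6.9+9.8, 2+1.4] = [13.200,16.700,3.400]
diag = √(31.1²+27.9²+13.5²) = √1927.87 = 43.908

min=[-17.900,-11.200,-10.100] max=[13.200,16.700,3.400] diag=43.908


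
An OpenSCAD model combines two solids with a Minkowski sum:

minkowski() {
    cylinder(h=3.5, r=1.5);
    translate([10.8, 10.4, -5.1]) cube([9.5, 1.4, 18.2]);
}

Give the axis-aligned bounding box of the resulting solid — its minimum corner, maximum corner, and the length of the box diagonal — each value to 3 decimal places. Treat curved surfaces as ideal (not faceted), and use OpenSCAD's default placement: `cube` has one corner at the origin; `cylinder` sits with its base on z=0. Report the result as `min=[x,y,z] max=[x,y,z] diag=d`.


min=[9.300,8.900,-5.100] max=[21.800,13.300,16.600] diag=25.426

A = translate([10.8, 10.4, -5.1]) cube([9.5, 1.4, 18.2]) → bbox [10.8,10.4,-5.1] .. [20.3,11.8,13.1]
B = cylinder(h=3.5, r=1.5) → bbox [-1.5,-1.5,0] .. [1.5,1.5,3.5]
lo = A.lo+B.lo = [10.8-1.5, 10.4-1.5, -5.1+0] = [9.300,8.900,-5.100]
hi = A.hi+B.hi = [20.3+1.5, 11.8+1.5, 13.1+3.5] = [21.800,13.300,16.600]
diag = √(12.5²+4.4²+21.7²) = √646.5 = 25.426


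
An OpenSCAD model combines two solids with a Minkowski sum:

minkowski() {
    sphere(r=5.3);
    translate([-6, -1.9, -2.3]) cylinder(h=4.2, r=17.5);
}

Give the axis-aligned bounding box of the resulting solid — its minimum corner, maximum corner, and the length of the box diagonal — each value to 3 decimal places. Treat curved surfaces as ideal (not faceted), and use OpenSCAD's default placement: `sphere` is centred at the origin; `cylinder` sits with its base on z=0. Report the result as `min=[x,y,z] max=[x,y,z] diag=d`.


A = translate([-6, -1.9, -2.3]) cylinder(h=4.2, r=17.5) → bbox [-23.5,-19.4,-2.3] .. [11.5,15.6,1.9]
B = sphere(r=5.3) → bbox [-5.3,-5.3,-5.3] .. [5.3,5.3,5.3]
lo = A.lo+B.lo = [-23.5-5.3, -19.4-5.3, -2.3-5.3] = [-28.800,-24.700,-7.600]
hi = A.hi+B.hi = [11.5+5.3, 15.6+5.3, 1.9+5.3] = [16.800,20.900,7.200]
diag = √(45.6²+45.6²+14.8²) = √4377.76 = 66.165

min=[-28.800,-24.700,-7.600] max=[16.800,20.900,7.200] diag=66.165


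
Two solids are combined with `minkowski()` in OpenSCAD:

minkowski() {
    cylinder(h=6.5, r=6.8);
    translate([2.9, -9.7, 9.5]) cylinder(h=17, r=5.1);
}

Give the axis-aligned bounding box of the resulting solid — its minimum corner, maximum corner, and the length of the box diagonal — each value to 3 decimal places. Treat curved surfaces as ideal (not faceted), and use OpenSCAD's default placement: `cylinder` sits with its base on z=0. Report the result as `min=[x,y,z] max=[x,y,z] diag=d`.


A = translate([2.9, -9.7, 9.5]) cylinder(h=17, r=5.1) → bbox [-2.2,-14.8,9.5] .. [8,-4.6,26.5]
B = cylinder(h=6.5, r=6.8) → bbox [-6.8,-6.8,0] .. [6.8,6.8,6.5]
lo = A.lo+B.lo = [-2.2-6.8, -14.8-6.8, 9.5+0] = [-9.000,-21.600,9.500]
hi = A.hi+B.hi = [8+6.8, -4.6+6.8, 26.5+6.5] = [14.800,2.200,33.000]
diag = √(23.8²+23.8²+23.5²) = √1685.13 = 41.050

min=[-9.000,-21.600,9.500] max=[14.800,2.200,33.000] diag=41.050


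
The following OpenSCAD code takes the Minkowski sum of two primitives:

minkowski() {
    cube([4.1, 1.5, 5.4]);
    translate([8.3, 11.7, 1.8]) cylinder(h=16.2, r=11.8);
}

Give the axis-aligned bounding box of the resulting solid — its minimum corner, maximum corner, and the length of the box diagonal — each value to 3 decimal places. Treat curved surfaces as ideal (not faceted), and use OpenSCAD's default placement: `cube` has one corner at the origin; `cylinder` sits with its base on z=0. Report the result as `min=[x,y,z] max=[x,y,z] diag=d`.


A = translate([8.3, 11.7, 1.8]) cylinder(h=16.2, r=11.8) → bbox [-3.5,-0.1,1.8] .. [20.1,23.5,18]
B = cube([4.1, 1.5, 5.4]) → bbox [0,0,0] .. [4.1,1.5,5.4]
lo = A.lo+B.lo = [-3.5+0, -0.1+0, 1.8+0] = [-3.500,-0.100,1.800]
hi = A.hi+B.hi = [20.1+4.1, 23.5+1.5, 18+5.4] = [24.200,25.000,23.400]
diag = √(27.7²+25.1²+21.6²) = √1863.86 = 43.172

min=[-3.500,-0.100,1.800] max=[24.200,25.000,23.400] diag=43.172


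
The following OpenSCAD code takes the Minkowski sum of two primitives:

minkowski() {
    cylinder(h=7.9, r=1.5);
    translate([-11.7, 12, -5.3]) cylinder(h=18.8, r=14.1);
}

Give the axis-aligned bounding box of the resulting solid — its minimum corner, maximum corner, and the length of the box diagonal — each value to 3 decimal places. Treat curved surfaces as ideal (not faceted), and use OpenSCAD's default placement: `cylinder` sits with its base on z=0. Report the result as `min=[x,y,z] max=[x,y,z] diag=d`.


A = translate([-11.7, 12, -5.3]) cylinder(h=18.8, r=14.1) → bbox [-25.8,-2.1,-5.3] .. [2.4,26.1,13.5]
B = cylinder(h=7.9, r=1.5) → bbox [-1.5,-1.5,0] .. [1.5,1.5,7.9]
lo = A.lo+B.lo = [-25.8-1.5, -2.1-1.5, -5.3+0] = [-27.300,-3.600,-5.300]
hi = A.hi+B.hi = [2.4+1.5, 26.1+1.5, 13.5+7.9] = [3.900,27.600,21.400]
diag = √(31.2²+31.2²+26.7²) = √2659.77 = 51.573

min=[-27.300,-3.600,-5.300] max=[3.900,27.600,21.400] diag=51.573


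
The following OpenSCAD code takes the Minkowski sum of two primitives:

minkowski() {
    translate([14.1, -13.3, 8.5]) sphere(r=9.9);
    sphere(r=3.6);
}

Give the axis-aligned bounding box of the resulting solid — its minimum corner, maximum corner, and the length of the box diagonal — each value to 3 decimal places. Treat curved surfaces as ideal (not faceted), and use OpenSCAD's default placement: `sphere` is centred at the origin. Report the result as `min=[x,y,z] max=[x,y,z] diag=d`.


min=[0.600,-26.800,-5.000] max=[27.600,0.200,22.000] diag=46.765

A = translate([14.1, -13.3, 8.5]) sphere(r=9.9) → bbox [4.2,-23.2,-1.4] .. [24,-3.4,18.4]
B = sphere(r=3.6) → bbox [-3.6,-3.6,-3.6] .. [3.6,3.6,3.6]
lo = A.lo+B.lo = [4.2-3.6, -23.2-3.6, -1.4-3.6] = [0.600,-26.800,-5.000]
hi = A.hi+B.hi = [24+3.6, -3.4+3.6, 18.4+3.6] = [27.600,0.200,22.000]
diag = √(27²+27²+27²) = √2187 = 46.765


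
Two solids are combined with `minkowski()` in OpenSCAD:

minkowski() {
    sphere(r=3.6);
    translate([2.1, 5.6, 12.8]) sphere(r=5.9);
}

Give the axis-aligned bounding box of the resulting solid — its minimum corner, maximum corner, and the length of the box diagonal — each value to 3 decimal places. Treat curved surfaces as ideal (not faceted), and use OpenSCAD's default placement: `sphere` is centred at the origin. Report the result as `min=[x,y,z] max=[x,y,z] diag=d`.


A = translate([2.1, 5.6, 12.8]) sphere(r=5.9) → bbox [-3.8,-0.3,6.9] .. [8,11.5,18.7]
B = sphere(r=3.6) → bbox [-3.6,-3.6,-3.6] .. [3.6,3.6,3.6]
lo = A.lo+B.lo = [-3.8-3.6, -0.3-3.6, 6.9-3.6] = [-7.400,-3.900,3.300]
hi = A.hi+B.hi = [8+3.6, 11.5+3.6, 18.7+3.6] = [11.600,15.100,22.300]
diag = √(19²+19²+19²) = √1083 = 32.909

min=[-7.400,-3.900,3.300] max=[11.600,15.100,22.300] diag=32.909


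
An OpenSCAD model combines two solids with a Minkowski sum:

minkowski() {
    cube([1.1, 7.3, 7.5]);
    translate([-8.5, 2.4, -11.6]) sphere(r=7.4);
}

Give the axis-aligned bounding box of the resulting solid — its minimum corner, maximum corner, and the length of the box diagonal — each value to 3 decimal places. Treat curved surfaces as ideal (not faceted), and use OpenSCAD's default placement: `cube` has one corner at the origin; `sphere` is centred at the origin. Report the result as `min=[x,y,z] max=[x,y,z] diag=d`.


A = translate([-8.5, 2.4, -11.6]) sphere(r=7.4) → bbox [-15.9,-5,-19] .. [-1.1,9.8,-4.2]
B = cube([1.1, 7.3, 7.5]) → bbox [0,0,0] .. [1.1,7.3,7.5]
lo = A.lo+B.lo = [-15.9+0, -5+0, -19+0] = [-15.900,-5.000,-19.000]
hi = A.hi+B.hi = [-1.1+1.1, 9.8+7.3, -4.2+7.5] = [0.000,17.100,3.300]
diag = √(15.9²+22.1²+22.3²) = √1238.51 = 35.192

min=[-15.900,-5.000,-19.000] max=[0.000,17.100,3.300] diag=35.192


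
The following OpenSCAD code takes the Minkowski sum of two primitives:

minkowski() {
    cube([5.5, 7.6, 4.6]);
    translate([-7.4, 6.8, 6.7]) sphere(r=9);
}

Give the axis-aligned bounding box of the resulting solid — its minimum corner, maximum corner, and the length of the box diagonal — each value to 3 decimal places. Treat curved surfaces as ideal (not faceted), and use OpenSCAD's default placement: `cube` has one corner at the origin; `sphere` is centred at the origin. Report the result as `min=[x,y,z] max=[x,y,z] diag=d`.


A = translate([-7.4, 6.8, 6.7]) sphere(r=9) → bbox [-16.4,-2.2,-2.3] .. [1.6,15.8,15.7]
B = cube([5.5, 7.6, 4.6]) → bbox [0,0,0] .. [5.5,7.6,4.6]
lo = A.lo+B.lo = [-16.4+0, -2.2+0, -2.3+0] = [-16.400,-2.200,-2.300]
hi = A.hi+B.hi = [1.6+5.5, 15.8+7.6, 15.7+4.6] = [7.100,23.400,20.300]
diag = √(23.5²+25.6²+22.6²) = √1718.37 = 41.453

min=[-16.400,-2.200,-2.300] max=[7.100,23.400,20.300] diag=41.453


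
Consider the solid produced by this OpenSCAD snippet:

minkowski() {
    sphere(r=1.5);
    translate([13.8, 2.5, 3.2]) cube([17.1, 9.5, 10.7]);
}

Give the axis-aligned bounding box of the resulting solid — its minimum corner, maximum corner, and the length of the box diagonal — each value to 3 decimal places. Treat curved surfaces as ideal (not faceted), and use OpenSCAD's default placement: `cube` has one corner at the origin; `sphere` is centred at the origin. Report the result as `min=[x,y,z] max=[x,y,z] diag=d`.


min=[12.300,1.000,1.700] max=[32.400,13.500,15.400] diag=27.349

A = translate([13.8, 2.5, 3.2]) cube([17.1, 9.5, 10.7]) → bbox [13.8,2.5,3.2] .. [30.9,12,13.9]
B = sphere(r=1.5) → bbox [-1.5,-1.5,-1.5] .. [1.5,1.5,1.5]
lo = A.lo+B.lo = [13.8-1.5, 2.5-1.5, 3.2-1.5] = [12.300,1.000,1.700]
hi = A.hi+B.hi = [30.9+1.5, 12+1.5, 13.9+1.5] = [32.400,13.500,15.400]
diag = √(20.1²+12.5²+13.7²) = √747.95 = 27.349


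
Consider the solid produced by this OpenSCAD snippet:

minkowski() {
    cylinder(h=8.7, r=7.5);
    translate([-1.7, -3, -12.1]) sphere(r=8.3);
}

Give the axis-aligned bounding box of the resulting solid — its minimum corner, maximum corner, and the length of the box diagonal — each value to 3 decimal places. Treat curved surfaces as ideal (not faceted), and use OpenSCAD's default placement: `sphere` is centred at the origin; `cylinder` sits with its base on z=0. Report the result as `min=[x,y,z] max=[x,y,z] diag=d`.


A = translate([-1.7, -3, -12.1]) sphere(r=8.3) → bbox [-10,-11.3,-20.4] .. [6.6,5.3,-3.8]
B = cylinder(h=8.7, r=7.5) → bbox [-7.5,-7.5,0] .. [7.5,7.5,8.7]
lo = A.lo+B.lo = [-10-7.5, -11.3-7.5, -20.4+0] = [-17.500,-18.800,-20.400]
hi = A.hi+B.hi = [6.6+7.5, 5.3+7.5, -3.8+8.7] = [14.100,12.800,4.900]
diag = √(31.6²+31.6²+25.3²) = √2637.21 = 51.354

min=[-17.500,-18.800,-20.400] max=[14.100,12.800,4.900] diag=51.354


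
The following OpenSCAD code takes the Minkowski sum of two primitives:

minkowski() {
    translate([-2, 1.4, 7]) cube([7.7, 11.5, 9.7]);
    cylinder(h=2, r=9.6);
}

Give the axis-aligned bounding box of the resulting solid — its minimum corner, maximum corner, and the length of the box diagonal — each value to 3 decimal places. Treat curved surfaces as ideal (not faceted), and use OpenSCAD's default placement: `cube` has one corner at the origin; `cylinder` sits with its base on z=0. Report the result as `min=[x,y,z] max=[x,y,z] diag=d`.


A = translate([-2, 1.4, 7]) cube([7.7, 11.5, 9.7]) → bbox [-2,1.4,7] .. [5.7,12.9,16.7]
B = cylinder(h=2, r=9.6) → bbox [-9.6,-9.6,0] .. [9.6,9.6,2]
lo = A.lo+B.lo = [-2-9.6, 1.4-9.6, 7+0] = [-11.600,-8.200,7.000]
hi = A.hi+B.hi = [5.7+9.6, 12.9+9.6, 16.7+2] = [15.300,22.500,18.700]
diag = √(26.9²+30.7²+11.7²) = √1802.99 = 42.462

min=[-11.600,-8.200,7.000] max=[15.300,22.500,18.700] diag=42.462


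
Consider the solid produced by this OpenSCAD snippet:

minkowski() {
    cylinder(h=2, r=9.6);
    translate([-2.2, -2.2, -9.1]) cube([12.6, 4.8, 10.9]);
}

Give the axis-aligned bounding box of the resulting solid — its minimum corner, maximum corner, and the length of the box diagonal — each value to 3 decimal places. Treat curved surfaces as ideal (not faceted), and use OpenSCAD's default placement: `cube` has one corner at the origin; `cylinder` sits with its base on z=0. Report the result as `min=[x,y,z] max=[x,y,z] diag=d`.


A = translate([-2.2, -2.2, -9.1]) cube([12.6, 4.8, 10.9]) → bbox [-2.2,-2.2,-9.1] .. [10.4,2.6,1.8]
B = cylinder(h=2, r=9.6) → bbox [-9.6,-9.6,0] .. [9.6,9.6,2]
lo = A.lo+B.lo = [-2.2-9.6, -2.2-9.6, -9.1+0] = [-11.800,-11.800,-9.100]
hi = A.hi+B.hi = [10.4+9.6, 2.6+9.6, 1.8+2] = [20.000,12.200,3.800]
diag = √(31.8²+24²+12.9²) = √1753.65 = 41.877

min=[-11.800,-11.800,-9.100] max=[20.000,12.200,3.800] diag=41.877


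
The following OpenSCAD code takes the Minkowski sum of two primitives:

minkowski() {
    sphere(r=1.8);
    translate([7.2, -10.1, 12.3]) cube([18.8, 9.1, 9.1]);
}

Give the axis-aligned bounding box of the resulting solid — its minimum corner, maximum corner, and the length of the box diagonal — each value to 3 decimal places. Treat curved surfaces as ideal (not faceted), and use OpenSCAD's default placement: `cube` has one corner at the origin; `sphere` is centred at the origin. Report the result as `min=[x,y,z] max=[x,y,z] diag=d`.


min=[5.400,-11.900,10.500] max=[27.800,0.800,23.200] diag=28.711

A = translate([7.2, -10.1, 12.3]) cube([18.8, 9.1, 9.1]) → bbox [7.2,-10.1,12.3] .. [26,-1,21.4]
B = sphere(r=1.8) → bbox [-1.8,-1.8,-1.8] .. [1.8,1.8,1.8]
lo = A.lo+B.lo = [7.2-1.8, -10.1-1.8, 12.3-1.8] = [5.400,-11.900,10.500]
hi = A.hi+B.hi = [26+1.8, -1+1.8, 21.4+1.8] = [27.800,0.800,23.200]
diag = √(22.4²+12.7²+12.7²) = √824.34 = 28.711


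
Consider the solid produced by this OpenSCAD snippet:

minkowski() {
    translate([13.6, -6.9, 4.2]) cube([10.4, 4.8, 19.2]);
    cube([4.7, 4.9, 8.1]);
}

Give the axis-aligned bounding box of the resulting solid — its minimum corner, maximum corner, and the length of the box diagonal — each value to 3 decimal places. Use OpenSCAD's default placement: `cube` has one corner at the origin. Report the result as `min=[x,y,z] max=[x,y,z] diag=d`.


A = translate([13.6, -6.9, 4.2]) cube([10.4, 4.8, 19.2]) → bbox [13.6,-6.9,4.2] .. [24,-2.1,23.4]
B = cube([4.7, 4.9, 8.1]) → bbox [0,0,0] .. [4.7,4.9,8.1]
lo = A.lo+B.lo = [13.6+0, -6.9+0, 4.2+0] = [13.600,-6.900,4.200]
hi = A.hi+B.hi = [24+4.7, -2.1+4.9, 23.4+8.1] = [28.700,2.800,31.500]
diag = √(15.1²+9.7²+27.3²) = √1067.39 = 32.671

min=[13.600,-6.900,4.200] max=[28.700,2.800,31.500] diag=32.671


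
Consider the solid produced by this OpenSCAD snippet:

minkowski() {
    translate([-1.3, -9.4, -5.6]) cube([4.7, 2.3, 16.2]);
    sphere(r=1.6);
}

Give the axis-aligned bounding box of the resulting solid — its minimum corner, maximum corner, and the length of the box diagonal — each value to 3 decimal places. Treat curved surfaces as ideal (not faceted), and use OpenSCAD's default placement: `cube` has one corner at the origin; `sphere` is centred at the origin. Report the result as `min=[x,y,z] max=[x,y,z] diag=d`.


min=[-2.900,-11.000,-7.200] max=[5.000,-5.500,12.200] diag=21.657

A = translate([-1.3, -9.4, -5.6]) cube([4.7, 2.3, 16.2]) → bbox [-1.3,-9.4,-5.6] .. [3.4,-7.1,10.6]
B = sphere(r=1.6) → bbox [-1.6,-1.6,-1.6] .. [1.6,1.6,1.6]
lo = A.lo+B.lo = [-1.3-1.6, -9.4-1.6, -5.6-1.6] = [-2.900,-11.000,-7.200]
hi = A.hi+B.hi = [3.4+1.6, -7.1+1.6, 10.6+1.6] = [5.000,-5.500,12.200]
diag = √(7.9²+5.5²+19.4²) = √469.02 = 21.657


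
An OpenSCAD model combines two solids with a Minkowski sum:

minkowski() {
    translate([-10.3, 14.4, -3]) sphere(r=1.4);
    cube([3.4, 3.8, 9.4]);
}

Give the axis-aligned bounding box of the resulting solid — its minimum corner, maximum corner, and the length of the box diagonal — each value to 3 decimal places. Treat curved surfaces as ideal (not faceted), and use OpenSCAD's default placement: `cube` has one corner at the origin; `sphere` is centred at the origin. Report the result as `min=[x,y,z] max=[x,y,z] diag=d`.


A = translate([-10.3, 14.4, -3]) sphere(r=1.4) → bbox [-11.7,13,-4.4] .. [-8.9,15.8,-1.6]
B = cube([3.4, 3.8, 9.4]) → bbox [0,0,0] .. [3.4,3.8,9.4]
lo = A.lo+B.lo = [-11.7+0, 13+0, -4.4+0] = [-11.700,13.000,-4.400]
hi = A.hi+B.hi = [-8.9+3.4, 15.8+3.8, -1.6+9.4] = [-5.500,19.600,7.800]
diag = √(6.2²+6.6²+12.2²) = √230.84 = 15.193

min=[-11.700,13.000,-4.400] max=[-5.500,19.600,7.800] diag=15.193


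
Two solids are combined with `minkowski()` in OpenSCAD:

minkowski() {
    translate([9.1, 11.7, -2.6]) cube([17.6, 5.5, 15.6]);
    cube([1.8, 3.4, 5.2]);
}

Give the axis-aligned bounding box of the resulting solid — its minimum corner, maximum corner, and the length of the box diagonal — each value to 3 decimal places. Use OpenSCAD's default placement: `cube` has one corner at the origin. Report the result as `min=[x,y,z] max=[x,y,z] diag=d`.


A = translate([9.1, 11.7, -2.6]) cube([17.6, 5.5, 15.6]) → bbox [9.1,11.7,-2.6] .. [26.7,17.2,13]
B = cube([1.8, 3.4, 5.2]) → bbox [0,0,0] .. [1.8,3.4,5.2]
lo = A.lo+B.lo = [9.1+0, 11.7+0, -2.6+0] = [9.100,11.700,-2.600]
hi = A.hi+B.hi = [26.7+1.8, 17.2+3.4, 13+5.2] = [28.500,20.600,18.200]
diag = √(19.4²+8.9²+20.8²) = √888.21 = 29.803

min=[9.100,11.700,-2.600] max=[28.500,20.600,18.200] diag=29.803


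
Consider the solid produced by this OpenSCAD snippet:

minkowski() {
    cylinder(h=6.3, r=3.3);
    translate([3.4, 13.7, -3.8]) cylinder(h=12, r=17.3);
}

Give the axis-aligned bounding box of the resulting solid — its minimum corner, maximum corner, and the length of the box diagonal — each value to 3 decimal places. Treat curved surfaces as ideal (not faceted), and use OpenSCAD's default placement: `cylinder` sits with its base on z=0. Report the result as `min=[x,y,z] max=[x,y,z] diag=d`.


A = translate([3.4, 13.7, -3.8]) cylinder(h=12, r=17.3) → bbox [-13.9,-3.6,-3.8] .. [20.7,31,8.2]
B = cylinder(h=6.3, r=3.3) → bbox [-3.3,-3.3,0] .. [3.3,3.3,6.3]
lo = A.lo+B.lo = [-13.9-3.3, -3.6-3.3, -3.8+0] = [-17.200,-6.900,-3.800]
hi = A.hi+B.hi = [20.7+3.3, 31+3.3, 8.2+6.3] = [24.000,34.300,14.500]
diag = √(41.2²+41.2²+18.3²) = √3729.77 = 61.072

min=[-17.200,-6.900,-3.800] max=[24.000,34.300,14.500] diag=61.072


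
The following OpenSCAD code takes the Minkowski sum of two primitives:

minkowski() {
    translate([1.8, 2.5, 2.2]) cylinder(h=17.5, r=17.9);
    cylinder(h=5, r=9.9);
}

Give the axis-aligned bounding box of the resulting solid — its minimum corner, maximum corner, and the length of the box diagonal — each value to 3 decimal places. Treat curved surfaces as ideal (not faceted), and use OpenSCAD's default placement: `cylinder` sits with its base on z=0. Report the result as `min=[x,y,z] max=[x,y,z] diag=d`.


A = translate([1.8, 2.5, 2.2]) cylinder(h=17.5, r=17.9) → bbox [-16.1,-15.4,2.2] .. [19.7,20.4,19.7]
B = cylinder(h=5, r=9.9) → bbox [-9.9,-9.9,0] .. [9.9,9.9,5]
lo = A.lo+B.lo = [-16.1-9.9, -15.4-9.9, 2.2+0] = [-26.000,-25.300,2.200]
hi = A.hi+B.hi = [19.7+9.9, 20.4+9.9, 19.7+5] = [29.600,30.300,24.700]
diag = √(55.6²+55.6²+22.5²) = √6688.97 = 81.786

min=[-26.000,-25.300,2.200] max=[29.600,30.300,24.700] diag=81.786


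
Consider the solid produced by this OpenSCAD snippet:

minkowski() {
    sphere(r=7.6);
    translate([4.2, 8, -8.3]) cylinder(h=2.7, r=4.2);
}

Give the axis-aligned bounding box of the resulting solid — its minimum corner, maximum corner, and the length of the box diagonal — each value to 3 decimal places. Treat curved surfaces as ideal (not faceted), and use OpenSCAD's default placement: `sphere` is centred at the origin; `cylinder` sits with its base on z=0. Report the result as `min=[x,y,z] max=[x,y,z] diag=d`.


A = translate([4.2, 8, -8.3]) cylinder(h=2.7, r=4.2) → bbox [0,3.8,-8.3] .. [8.4,12.2,-5.6]
B = sphere(r=7.6) → bbox [-7.6,-7.6,-7.6] .. [7.6,7.6,7.6]
lo = A.lo+B.lo = [0-7.6, 3.8-7.6, -8.3-7.6] = [-7.600,-3.800,-15.900]
hi = A.hi+B.hi = [8.4+7.6, 12.2+7.6, -5.6+7.6] = [16.000,19.800,2.000]
diag = √(23.6²+23.6²+17.9²) = √1434.33 = 37.873

min=[-7.600,-3.800,-15.900] max=[16.000,19.800,2.000] diag=37.873


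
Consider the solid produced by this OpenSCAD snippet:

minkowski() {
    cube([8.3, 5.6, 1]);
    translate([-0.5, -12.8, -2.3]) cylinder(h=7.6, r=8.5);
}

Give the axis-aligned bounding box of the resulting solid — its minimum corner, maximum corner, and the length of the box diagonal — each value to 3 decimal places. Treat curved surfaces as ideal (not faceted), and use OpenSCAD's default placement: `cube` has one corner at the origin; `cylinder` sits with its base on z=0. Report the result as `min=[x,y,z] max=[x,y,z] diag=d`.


A = translate([-0.5, -12.8, -2.3]) cylinder(h=7.6, r=8.5) → bbox [-9,-21.3,-2.3] .. [8,-4.3,5.3]
B = cube([8.3, 5.6, 1]) → bbox [0,0,0] .. [8.3,5.6,1]
lo = A.lo+B.lo = [-9+0, -21.3+0, -2.3+0] = [-9.000,-21.300,-2.300]
hi = A.hi+B.hi = [8+8.3, -4.3+5.6, 5.3+1] = [16.300,1.300,6.300]
diag = √(25.3²+22.6²+8.6²) = √1224.81 = 34.997

min=[-9.000,-21.300,-2.300] max=[16.300,1.300,6.300] diag=34.997


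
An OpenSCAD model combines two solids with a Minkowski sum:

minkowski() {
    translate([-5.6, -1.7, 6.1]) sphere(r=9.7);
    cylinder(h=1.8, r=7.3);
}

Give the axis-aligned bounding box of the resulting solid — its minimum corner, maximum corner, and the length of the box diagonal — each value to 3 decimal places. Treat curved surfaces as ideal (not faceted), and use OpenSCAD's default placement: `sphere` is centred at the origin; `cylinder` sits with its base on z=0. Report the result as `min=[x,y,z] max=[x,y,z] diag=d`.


min=[-22.600,-18.700,-3.600] max=[11.400,15.300,17.600] diag=52.549

A = translate([-5.6, -1.7, 6.1]) sphere(r=9.7) → bbox [-15.3,-11.4,-3.6] .. [4.1,8,15.8]
B = cylinder(h=1.8, r=7.3) → bbox [-7.3,-7.3,0] .. [7.3,7.3,1.8]
lo = A.lo+B.lo = [-15.3-7.3, -11.4-7.3, -3.6+0] = [-22.600,-18.700,-3.600]
hi = A.hi+B.hi = [4.1+7.3, 8+7.3, 15.8+1.8] = [11.400,15.300,17.600]
diag = √(34²+34²+21.2²) = √2761.44 = 52.549


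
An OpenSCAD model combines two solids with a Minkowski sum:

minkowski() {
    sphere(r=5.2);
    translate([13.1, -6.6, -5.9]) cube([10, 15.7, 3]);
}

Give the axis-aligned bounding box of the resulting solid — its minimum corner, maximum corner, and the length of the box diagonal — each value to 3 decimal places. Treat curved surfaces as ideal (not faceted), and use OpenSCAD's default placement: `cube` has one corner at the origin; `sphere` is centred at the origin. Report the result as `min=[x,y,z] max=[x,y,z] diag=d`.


A = translate([13.1, -6.6, -5.9]) cube([10, 15.7, 3]) → bbox [13.1,-6.6,-5.9] .. [23.1,9.1,-2.9]
B = sphere(r=5.2) → bbox [-5.2,-5.2,-5.2] .. [5.2,5.2,5.2]
lo = A.lo+B.lo = [13.1-5.2, -6.6-5.2, -5.9-5.2] = [7.900,-11.800,-11.100]
hi = A.hi+B.hi = [23.1+5.2, 9.1+5.2, -2.9+5.2] = [28.300,14.300,2.300]
diag = √(20.4²+26.1²+13.4²) = √1276.93 = 35.734

min=[7.900,-11.800,-11.100] max=[28.300,14.300,2.300] diag=35.734


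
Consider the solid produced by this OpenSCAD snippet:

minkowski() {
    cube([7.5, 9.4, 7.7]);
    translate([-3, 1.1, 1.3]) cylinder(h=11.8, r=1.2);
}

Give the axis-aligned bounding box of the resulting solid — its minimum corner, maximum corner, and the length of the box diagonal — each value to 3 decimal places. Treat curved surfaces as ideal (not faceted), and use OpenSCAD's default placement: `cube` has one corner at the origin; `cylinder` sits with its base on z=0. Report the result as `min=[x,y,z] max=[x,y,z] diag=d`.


min=[-4.200,-0.100,1.300] max=[5.700,11.700,20.800] diag=24.850

A = translate([-3, 1.1, 1.3]) cylinder(h=11.8, r=1.2) → bbox [-4.2,-0.1,1.3] .. [-1.8,2.3,13.1]
B = cube([7.5, 9.4, 7.7]) → bbox [0,0,0] .. [7.5,9.4,7.7]
lo = A.lo+B.lo = [-4.2+0, -0.1+0, 1.3+0] = [-4.200,-0.100,1.300]
hi = A.hi+B.hi = [-1.8+7.5, 2.3+9.4, 13.1+7.7] = [5.700,11.700,20.800]
diag = √(9.9²+11.8²+19.5²) = √617.5 = 24.850


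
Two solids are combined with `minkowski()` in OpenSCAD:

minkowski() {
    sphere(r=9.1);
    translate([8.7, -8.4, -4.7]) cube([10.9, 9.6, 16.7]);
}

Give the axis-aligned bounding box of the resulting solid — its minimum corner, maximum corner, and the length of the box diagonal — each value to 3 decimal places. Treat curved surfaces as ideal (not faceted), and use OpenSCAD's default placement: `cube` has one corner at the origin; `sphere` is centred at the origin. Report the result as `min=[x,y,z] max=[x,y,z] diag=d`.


min=[-0.400,-17.500,-13.800] max=[28.700,10.300,21.100] diag=53.270

A = translate([8.7, -8.4, -4.7]) cube([10.9, 9.6, 16.7]) → bbox [8.7,-8.4,-4.7] .. [19.6,1.2,12]
B = sphere(r=9.1) → bbox [-9.1,-9.1,-9.1] .. [9.1,9.1,9.1]
lo = A.lo+B.lo = [8.7-9.1, -8.4-9.1, -4.7-9.1] = [-0.400,-17.500,-13.800]
hi = A.hi+B.hi = [19.6+9.1, 1.2+9.1, 12+9.1] = [28.700,10.300,21.100]
diag = √(29.1²+27.8²+34.9²) = √2837.66 = 53.270


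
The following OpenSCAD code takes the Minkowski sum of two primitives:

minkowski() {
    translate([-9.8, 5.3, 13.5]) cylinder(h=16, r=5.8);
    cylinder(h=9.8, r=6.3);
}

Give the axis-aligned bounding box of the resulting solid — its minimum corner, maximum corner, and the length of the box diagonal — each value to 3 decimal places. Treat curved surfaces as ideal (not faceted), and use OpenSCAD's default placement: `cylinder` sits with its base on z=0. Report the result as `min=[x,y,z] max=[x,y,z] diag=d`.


A = translate([-9.8, 5.3, 13.5]) cylinder(h=16, r=5.8) → bbox [-15.6,-0.5,13.5] .. [-4,11.1,29.5]
B = cylinder(h=9.8, r=6.3) → bbox [-6.3,-6.3,0] .. [6.3,6.3,9.8]
lo = A.lo+B.lo = [-15.6-6.3, -0.5-6.3, 13.5+0] = [-21.900,-6.800,13.500]
hi = A.hi+B.hi = [-4+6.3, 11.1+6.3, 29.5+9.8] = [2.300,17.400,39.300]
diag = √(24.2²+24.2²+25.8²) = √1836.92 = 42.859

min=[-21.900,-6.800,13.500] max=[2.300,17.400,39.300] diag=42.859


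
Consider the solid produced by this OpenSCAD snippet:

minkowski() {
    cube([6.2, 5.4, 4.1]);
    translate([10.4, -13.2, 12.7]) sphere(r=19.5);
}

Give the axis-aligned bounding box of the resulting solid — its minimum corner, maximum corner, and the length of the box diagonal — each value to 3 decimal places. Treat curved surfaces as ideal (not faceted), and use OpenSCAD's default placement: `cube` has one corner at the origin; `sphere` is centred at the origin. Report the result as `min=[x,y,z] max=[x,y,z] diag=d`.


A = translate([10.4, -13.2, 12.7]) sphere(r=19.5) → bbox [-9.1,-32.7,-6.8] .. [29.9,6.3,32.2]
B = cube([6.2, 5.4, 4.1]) → bbox [0,0,0] .. [6.2,5.4,4.1]
lo = A.lo+B.lo = [-9.1+0, -32.7+0, -6.8+0] = [-9.100,-32.700,-6.800]
hi = A.hi+B.hi = [29.9+6.2, 6.3+5.4, 32.2+4.1] = [36.100,11.700,36.300]
diag = √(45.2²+44.4²+43.1²) = √5872.01 = 76.629

min=[-9.100,-32.700,-6.800] max=[36.100,11.700,36.300] diag=76.629


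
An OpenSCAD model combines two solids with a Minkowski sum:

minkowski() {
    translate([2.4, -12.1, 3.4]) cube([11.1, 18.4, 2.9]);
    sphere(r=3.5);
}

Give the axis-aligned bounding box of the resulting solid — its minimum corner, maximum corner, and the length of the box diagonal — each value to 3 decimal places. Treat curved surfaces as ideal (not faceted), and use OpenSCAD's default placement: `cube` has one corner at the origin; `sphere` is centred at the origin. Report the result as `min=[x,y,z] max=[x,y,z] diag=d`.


A = translate([2.4, -12.1, 3.4]) cube([11.1, 18.4, 2.9]) → bbox [2.4,-12.1,3.4] .. [13.5,6.3,6.3]
B = sphere(r=3.5) → bbox [-3.5,-3.5,-3.5] .. [3.5,3.5,3.5]
lo = A.lo+B.lo = [2.4-3.5, -12.1-3.5, 3.4-3.5] = [-1.100,-15.600,-0.100]
hi = A.hi+B.hi = [13.5+3.5, 6.3+3.5, 6.3+3.5] = [17.000,9.800,9.800]
diag = √(18.1²+25.4²+9.9²) = √1070.78 = 32.723

min=[-1.100,-15.600,-0.100] max=[17.000,9.800,9.800] diag=32.723


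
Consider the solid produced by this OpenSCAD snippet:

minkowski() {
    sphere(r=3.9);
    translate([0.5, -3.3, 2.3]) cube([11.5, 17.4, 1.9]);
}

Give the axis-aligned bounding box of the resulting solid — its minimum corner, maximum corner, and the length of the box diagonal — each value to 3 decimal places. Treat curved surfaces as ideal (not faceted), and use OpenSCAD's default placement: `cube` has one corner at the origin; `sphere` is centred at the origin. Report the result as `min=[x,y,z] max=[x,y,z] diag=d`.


A = translate([0.5, -3.3, 2.3]) cube([11.5, 17.4, 1.9]) → bbox [0.5,-3.3,2.3] .. [12,14.1,4.2]
B = sphere(r=3.9) → bbox [-3.9,-3.9,-3.9] .. [3.9,3.9,3.9]
lo = A.lo+B.lo = [0.5-3.9, -3.3-3.9, 2.3-3.9] = [-3.400,-7.200,-1.600]
hi = A.hi+B.hi = [12+3.9, 14.1+3.9, 4.2+3.9] = [15.900,18.000,8.100]
diag = √(19.3²+25.2²+9.7²) = √1101.62 = 33.191

min=[-3.400,-7.200,-1.600] max=[15.900,18.000,8.100] diag=33.191


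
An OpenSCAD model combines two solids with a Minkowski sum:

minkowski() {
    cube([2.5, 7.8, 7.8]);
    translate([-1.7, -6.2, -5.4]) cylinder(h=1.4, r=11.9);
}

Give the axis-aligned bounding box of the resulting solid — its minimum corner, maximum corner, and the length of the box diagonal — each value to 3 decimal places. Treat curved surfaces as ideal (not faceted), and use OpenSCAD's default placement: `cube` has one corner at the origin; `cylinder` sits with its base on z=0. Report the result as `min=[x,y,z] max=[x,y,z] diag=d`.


min=[-13.600,-18.100,-5.400] max=[12.700,13.500,3.800] diag=42.129

A = translate([-1.7, -6.2, -5.4]) cylinder(h=1.4, r=11.9) → bbox [-13.6,-18.1,-5.4] .. [10.2,5.7,-4]
B = cube([2.5, 7.8, 7.8]) → bbox [0,0,0] .. [2.5,7.8,7.8]
lo = A.lo+B.lo = [-13.6+0, -18.1+0, -5.4+0] = [-13.600,-18.100,-5.400]
hi = A.hi+B.hi = [10.2+2.5, 5.7+7.8, -4+7.8] = [12.700,13.500,3.800]
diag = √(26.3²+31.6²+9.2²) = √1774.89 = 42.129
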